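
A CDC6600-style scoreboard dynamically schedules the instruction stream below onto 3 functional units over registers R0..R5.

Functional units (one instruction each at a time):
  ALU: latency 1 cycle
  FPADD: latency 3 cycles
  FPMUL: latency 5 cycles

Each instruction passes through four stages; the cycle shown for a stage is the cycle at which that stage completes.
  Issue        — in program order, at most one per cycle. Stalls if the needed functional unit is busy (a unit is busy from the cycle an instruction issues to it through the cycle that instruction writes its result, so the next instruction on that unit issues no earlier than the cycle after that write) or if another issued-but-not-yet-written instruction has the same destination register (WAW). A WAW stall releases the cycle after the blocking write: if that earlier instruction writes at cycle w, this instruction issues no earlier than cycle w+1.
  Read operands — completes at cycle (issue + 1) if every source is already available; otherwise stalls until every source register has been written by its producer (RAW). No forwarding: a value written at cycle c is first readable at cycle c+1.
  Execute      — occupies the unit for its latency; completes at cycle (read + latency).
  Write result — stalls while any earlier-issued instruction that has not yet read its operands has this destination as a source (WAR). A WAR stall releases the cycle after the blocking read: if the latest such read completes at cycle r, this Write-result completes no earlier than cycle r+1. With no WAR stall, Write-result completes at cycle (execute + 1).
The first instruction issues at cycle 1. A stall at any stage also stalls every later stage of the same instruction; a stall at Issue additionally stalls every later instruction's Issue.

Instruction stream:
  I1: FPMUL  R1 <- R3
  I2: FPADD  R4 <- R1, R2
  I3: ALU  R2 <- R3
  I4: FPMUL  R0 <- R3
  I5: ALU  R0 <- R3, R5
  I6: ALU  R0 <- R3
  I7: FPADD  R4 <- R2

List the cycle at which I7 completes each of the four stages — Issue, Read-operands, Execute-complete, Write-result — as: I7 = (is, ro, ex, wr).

I7 = (22, 23, 26, 27)

t=1  I1→FPMUL
t=2  I1 RO | I2→FPADD
t=3  I3→ALU
t=4  I3 RO
t=5  I3 EX
t=7  I1 EX
t=8  I1 WR R1
t=9  I2 RO | I4→FPMUL
t=10  I3 WR R2 | I4 RO
t=12  I2 EX
t=13  I2 WR R4
t=15  I4 EX
t=16  I4 WR R0
t=17  I5→ALU
t=18  I5 RO
t=19  I5 EX
t=20  I5 WR R0
t=21  I6→ALU
t=22  I6 RO | I7→FPADD
t=23  I6 EX | I7 RO
t=24  I6 WR R0
t=26  I7 EX
t=27  I7 WR R4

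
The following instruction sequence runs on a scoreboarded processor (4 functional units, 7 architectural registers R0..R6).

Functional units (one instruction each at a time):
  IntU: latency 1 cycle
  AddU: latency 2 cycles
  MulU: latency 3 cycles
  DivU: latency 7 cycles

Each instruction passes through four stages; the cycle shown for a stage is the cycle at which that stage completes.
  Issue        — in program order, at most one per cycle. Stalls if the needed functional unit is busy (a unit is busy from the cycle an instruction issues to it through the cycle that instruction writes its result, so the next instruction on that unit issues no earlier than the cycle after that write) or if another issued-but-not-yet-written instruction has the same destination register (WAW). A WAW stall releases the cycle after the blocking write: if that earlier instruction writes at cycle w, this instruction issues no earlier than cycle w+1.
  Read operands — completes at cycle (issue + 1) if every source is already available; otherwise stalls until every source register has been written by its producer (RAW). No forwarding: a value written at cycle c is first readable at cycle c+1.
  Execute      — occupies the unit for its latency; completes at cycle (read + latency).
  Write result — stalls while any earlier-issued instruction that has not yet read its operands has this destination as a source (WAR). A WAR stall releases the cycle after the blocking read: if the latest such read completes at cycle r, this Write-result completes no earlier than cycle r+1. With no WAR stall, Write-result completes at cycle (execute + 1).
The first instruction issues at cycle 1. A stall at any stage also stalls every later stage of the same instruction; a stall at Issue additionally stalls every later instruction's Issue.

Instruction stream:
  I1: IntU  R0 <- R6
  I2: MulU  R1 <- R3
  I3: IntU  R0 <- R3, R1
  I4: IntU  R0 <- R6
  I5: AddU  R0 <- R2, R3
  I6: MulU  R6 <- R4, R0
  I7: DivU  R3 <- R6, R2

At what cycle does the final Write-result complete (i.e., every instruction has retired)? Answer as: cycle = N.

[I1] 1/2/3/4
[I2] 2/3/6/7
[I3] 5/8/9/10  (struct: IntU busy until I1 writes@4; RAW R1: wait I2 write@7)
[I4] 11/12/13/14  (struct: IntU busy until I3 writes@10)
[I5] 15/16/18/19  (WAW R0: wait I4 write@14)
[I6] 16/20/23/24  (RAW R0: wait I5 write@19)
[I7] 17/25/32/33  (RAW R6: wait I6 write@24)

cycle = 33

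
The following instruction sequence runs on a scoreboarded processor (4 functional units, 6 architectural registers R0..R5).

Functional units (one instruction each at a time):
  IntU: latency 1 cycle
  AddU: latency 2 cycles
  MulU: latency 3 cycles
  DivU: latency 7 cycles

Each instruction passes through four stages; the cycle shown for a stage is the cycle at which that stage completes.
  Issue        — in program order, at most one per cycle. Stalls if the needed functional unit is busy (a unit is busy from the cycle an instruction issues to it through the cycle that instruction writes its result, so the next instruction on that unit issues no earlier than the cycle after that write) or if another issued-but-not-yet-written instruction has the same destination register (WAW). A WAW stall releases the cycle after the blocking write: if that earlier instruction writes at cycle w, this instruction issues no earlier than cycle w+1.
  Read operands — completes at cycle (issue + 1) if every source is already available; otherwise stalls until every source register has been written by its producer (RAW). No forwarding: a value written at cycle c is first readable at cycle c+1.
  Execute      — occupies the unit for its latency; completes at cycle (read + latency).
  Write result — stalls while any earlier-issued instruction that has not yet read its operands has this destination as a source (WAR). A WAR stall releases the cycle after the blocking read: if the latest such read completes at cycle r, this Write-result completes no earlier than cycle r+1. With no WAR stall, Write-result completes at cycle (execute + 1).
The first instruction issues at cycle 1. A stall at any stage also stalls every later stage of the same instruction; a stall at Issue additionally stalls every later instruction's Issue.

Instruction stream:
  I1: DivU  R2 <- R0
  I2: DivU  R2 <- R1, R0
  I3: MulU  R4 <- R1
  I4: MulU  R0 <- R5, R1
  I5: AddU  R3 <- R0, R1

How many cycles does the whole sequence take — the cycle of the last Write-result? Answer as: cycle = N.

cycle = 27

[1] I1 dispatched to DivU
[2] I1 operands ready
[9] I1 complete
[10] R2←I1
[11] I2 dispatched to DivU
[12] I2 operands ready · I3 dispatched to MulU
[13] I3 operands ready
[16] I3 complete
[17] R4←I3
[18] I4 dispatched to MulU
[19] I2 complete · I4 operands ready · I5 dispatched to AddU
[20] R2←I2
[22] I4 complete
[23] R0←I4
[24] I5 operands ready
[26] I5 complete
[27] R3←I5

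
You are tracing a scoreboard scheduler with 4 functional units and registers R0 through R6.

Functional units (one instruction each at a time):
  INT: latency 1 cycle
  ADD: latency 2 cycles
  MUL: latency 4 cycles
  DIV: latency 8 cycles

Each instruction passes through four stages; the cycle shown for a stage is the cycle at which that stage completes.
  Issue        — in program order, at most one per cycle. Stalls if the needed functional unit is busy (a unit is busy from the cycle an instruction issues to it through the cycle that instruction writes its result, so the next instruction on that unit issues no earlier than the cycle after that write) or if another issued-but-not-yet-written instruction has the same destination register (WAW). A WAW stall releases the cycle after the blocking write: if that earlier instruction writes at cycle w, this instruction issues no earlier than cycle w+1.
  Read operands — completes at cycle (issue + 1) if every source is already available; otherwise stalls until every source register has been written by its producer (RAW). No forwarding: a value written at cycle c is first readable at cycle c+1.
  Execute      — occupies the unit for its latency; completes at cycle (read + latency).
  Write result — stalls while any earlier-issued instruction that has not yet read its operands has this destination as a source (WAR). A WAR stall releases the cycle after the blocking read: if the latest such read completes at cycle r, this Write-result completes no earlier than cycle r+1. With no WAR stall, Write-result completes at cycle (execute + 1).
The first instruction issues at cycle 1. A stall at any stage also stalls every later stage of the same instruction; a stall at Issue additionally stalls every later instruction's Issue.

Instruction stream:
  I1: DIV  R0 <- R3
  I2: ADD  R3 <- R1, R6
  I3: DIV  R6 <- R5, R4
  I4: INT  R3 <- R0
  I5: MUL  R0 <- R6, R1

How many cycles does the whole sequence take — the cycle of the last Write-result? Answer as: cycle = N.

cycle = 28

1) issue 1, read 2, done 10, write 11
2) issue 2, read 3, done 5, write 6
3) issue 12, read 13, done 21, write 22  <struct: DIV busy until I1 writes@11>
4) issue 13, read 14, done 15, write 16
5) issue 14, read 23, done 27, write 28  <RAW R6: wait I3 write@22>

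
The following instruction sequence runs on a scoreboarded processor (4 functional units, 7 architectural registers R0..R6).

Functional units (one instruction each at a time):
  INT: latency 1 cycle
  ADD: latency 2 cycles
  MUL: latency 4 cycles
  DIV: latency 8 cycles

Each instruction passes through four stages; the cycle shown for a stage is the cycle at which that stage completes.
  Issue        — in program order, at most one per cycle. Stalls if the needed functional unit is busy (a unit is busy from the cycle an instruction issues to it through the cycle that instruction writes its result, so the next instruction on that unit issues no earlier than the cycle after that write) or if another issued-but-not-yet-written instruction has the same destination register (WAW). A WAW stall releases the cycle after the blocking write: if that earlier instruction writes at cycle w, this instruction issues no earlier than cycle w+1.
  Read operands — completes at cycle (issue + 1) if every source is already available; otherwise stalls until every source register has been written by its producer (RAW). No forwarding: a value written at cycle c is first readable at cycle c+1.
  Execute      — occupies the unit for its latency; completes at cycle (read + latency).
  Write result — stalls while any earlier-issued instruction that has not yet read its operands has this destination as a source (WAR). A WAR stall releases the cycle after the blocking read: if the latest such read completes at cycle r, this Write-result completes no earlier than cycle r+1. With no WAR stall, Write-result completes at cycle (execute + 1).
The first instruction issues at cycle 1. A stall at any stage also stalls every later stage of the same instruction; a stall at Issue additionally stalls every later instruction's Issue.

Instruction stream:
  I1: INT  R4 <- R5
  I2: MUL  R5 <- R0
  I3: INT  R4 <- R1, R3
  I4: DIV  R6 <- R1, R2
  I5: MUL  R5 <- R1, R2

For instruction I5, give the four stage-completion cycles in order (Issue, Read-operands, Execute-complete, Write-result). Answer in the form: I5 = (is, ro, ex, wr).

I5 = (9, 10, 14, 15)

I1  is:1  ro:2  ex:3  wr:4
I2  is:2  ro:3  ex:7  wr:8
I3  is:5  ro:6  ex:7  wr:8  — struct: INT busy until I1 writes@4
I4  is:6  ro:7  ex:15  wr:16
I5  is:9  ro:10  ex:14  wr:15  — struct: MUL busy until I2 writes@8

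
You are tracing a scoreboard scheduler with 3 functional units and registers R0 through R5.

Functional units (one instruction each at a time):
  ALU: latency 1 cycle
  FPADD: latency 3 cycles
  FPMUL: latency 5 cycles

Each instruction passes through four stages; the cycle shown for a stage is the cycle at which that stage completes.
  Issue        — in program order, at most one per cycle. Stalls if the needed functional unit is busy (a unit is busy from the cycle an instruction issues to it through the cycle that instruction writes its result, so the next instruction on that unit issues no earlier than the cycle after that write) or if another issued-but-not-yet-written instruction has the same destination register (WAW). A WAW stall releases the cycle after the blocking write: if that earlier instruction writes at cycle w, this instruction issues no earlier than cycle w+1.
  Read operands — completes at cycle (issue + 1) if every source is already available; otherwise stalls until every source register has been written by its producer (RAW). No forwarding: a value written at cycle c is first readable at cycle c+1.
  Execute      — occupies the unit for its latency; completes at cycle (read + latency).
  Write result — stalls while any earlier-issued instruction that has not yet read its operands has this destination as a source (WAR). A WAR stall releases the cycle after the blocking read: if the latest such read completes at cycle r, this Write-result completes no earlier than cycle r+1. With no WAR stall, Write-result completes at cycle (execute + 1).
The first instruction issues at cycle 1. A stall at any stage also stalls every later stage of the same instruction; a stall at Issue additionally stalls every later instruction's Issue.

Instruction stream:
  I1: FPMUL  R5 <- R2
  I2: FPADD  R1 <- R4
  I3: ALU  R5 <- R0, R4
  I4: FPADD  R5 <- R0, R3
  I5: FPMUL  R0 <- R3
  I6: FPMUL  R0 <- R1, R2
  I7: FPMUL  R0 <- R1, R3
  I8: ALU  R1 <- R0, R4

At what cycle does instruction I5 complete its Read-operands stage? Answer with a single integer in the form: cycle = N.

cycle = 15

I1: IS=1 RO=2 EX=7 WR=8
I2: IS=2 RO=3 EX=6 WR=7
I3: IS=9 RO=10 EX=11 WR=12  [WAW R5: wait I1 write@8]
I4: IS=13 RO=14 EX=17 WR=18  [WAW R5: wait I3 write@12]
I5: IS=14 RO=15 EX=20 WR=21
I6: IS=22 RO=23 EX=28 WR=29  [struct: FPMUL busy until I5 writes@21]
I7: IS=30 RO=31 EX=36 WR=37  [struct: FPMUL busy until I6 writes@29]
I8: IS=31 RO=38 EX=39 WR=40  [RAW R0: wait I7 write@37]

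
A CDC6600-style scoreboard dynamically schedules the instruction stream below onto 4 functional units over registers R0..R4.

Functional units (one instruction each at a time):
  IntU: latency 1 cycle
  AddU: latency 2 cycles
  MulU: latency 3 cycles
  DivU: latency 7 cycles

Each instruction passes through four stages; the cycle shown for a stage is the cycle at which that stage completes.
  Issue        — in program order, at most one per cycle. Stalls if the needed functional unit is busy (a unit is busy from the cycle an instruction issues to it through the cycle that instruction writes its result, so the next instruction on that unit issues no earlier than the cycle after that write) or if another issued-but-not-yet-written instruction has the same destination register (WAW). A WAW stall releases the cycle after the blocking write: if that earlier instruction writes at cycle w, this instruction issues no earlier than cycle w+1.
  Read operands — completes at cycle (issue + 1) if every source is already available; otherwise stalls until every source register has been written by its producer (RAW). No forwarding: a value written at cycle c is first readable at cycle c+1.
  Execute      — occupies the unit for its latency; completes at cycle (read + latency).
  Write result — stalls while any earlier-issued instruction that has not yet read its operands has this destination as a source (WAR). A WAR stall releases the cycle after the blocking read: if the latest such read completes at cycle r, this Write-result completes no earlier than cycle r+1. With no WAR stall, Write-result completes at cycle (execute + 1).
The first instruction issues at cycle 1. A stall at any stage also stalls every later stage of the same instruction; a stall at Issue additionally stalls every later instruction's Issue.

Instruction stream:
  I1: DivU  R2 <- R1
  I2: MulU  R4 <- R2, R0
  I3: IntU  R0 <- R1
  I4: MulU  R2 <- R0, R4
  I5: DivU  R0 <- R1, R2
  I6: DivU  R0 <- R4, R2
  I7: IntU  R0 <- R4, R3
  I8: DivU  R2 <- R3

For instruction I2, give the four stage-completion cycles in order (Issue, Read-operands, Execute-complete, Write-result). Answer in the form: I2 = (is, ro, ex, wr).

I2 = (2, 11, 14, 15)

[1] I1 issues→DivU
[2] I1 reads, I2 issues→MulU
[3] I3 issues→IntU
[4] I3 reads
[5] I3 exec-done
[9] I1 exec-done
[10] I1 writes R2
[11] I2 reads
[12] I3 writes R0
[14] I2 exec-done
[15] I2 writes R4
[16] I4 issues→MulU
[17] I4 reads, I5 issues→DivU
[20] I4 exec-done
[21] I4 writes R2
[22] I5 reads
[29] I5 exec-done
[30] I5 writes R0
[31] I6 issues→DivU
[32] I6 reads
[39] I6 exec-done
[40] I6 writes R0
[41] I7 issues→IntU
[42] I7 reads, I8 issues→DivU
[43] I7 exec-done, I8 reads
[44] I7 writes R0
[50] I8 exec-done
[51] I8 writes R2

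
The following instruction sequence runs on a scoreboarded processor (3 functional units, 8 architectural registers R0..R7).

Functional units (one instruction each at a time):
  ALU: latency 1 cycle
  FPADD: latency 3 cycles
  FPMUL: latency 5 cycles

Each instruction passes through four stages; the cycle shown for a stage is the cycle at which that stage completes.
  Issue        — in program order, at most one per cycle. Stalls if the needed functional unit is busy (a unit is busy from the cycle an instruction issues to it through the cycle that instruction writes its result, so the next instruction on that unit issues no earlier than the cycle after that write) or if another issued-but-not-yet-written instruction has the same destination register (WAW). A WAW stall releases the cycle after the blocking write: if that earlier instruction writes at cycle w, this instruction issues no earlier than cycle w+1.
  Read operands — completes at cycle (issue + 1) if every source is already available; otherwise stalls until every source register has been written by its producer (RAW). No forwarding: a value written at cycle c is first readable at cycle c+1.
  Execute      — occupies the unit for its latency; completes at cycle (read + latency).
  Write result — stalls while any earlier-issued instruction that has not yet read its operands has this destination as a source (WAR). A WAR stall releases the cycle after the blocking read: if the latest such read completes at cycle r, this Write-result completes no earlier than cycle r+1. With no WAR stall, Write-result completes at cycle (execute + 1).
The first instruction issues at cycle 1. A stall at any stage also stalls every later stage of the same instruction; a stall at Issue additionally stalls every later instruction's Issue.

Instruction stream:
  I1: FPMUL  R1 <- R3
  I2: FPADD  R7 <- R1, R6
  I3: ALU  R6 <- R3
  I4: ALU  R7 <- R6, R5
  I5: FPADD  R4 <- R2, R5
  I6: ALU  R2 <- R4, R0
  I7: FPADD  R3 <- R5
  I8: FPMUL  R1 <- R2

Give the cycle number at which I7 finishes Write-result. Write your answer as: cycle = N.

cycle = 26

cycle 1: issue I1 (FPMUL)
cycle 2: I1 read-ops; issue I2 (FPADD)
cycle 3: issue I3 (ALU)
cycle 4: I3 read-ops
cycle 5: I3 finished on ALU
cycle 7: I1 finished on FPMUL
cycle 8: I1→R1
cycle 9: I2 read-ops
cycle 10: I3→R6
cycle 12: I2 finished on FPADD
cycle 13: I2→R7
cycle 14: issue I4 (ALU)
cycle 15: I4 read-ops; issue I5 (FPADD)
cycle 16: I4 finished on ALU; I5 read-ops
cycle 17: I4→R7
cycle 18: issue I6 (ALU)
cycle 19: I5 finished on FPADD
cycle 20: I5→R4
cycle 21: I6 read-ops; issue I7 (FPADD)
cycle 22: I6 finished on ALU; I7 read-ops; issue I8 (FPMUL)
cycle 23: I6→R2
cycle 24: I8 read-ops
cycle 25: I7 finished on FPADD
cycle 26: I7→R3
cycle 29: I8 finished on FPMUL
cycle 30: I8→R1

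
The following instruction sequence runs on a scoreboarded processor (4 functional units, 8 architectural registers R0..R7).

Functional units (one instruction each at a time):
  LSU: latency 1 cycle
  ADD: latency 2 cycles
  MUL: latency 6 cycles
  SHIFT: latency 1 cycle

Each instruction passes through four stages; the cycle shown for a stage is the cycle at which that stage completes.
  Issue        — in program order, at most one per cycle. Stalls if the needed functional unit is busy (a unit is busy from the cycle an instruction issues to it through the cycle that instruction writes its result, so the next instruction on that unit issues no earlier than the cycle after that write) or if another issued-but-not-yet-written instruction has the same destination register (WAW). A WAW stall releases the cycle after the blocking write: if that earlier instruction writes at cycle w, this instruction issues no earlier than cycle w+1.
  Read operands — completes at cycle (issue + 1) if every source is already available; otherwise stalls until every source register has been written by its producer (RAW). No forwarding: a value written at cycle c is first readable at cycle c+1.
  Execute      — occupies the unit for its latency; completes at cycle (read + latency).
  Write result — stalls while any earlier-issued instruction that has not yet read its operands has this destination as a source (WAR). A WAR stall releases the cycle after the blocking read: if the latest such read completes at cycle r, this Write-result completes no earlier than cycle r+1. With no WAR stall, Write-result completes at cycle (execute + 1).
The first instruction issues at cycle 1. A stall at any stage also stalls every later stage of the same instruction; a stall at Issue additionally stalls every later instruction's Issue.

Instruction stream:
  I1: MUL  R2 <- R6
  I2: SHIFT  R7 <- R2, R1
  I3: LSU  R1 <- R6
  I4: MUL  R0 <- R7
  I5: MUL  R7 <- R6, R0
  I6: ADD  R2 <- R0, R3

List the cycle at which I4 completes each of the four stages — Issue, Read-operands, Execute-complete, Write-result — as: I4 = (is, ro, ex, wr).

I4 = (10, 13, 19, 20)

[1] issue I1 (MUL)
[2] I1 read-ops, issue I2 (SHIFT)
[3] issue I3 (LSU)
[4] I3 read-ops
[5] I3 finished on LSU
[8] I1 finished on MUL
[9] I1→R2
[10] I2 read-ops, issue I4 (MUL)
[11] I2 finished on SHIFT, I3→R1
[12] I2→R7
[13] I4 read-ops
[19] I4 finished on MUL
[20] I4→R0
[21] issue I5 (MUL)
[22] I5 read-ops, issue I6 (ADD)
[23] I6 read-ops
[25] I6 finished on ADD
[26] I6→R2
[28] I5 finished on MUL
[29] I5→R7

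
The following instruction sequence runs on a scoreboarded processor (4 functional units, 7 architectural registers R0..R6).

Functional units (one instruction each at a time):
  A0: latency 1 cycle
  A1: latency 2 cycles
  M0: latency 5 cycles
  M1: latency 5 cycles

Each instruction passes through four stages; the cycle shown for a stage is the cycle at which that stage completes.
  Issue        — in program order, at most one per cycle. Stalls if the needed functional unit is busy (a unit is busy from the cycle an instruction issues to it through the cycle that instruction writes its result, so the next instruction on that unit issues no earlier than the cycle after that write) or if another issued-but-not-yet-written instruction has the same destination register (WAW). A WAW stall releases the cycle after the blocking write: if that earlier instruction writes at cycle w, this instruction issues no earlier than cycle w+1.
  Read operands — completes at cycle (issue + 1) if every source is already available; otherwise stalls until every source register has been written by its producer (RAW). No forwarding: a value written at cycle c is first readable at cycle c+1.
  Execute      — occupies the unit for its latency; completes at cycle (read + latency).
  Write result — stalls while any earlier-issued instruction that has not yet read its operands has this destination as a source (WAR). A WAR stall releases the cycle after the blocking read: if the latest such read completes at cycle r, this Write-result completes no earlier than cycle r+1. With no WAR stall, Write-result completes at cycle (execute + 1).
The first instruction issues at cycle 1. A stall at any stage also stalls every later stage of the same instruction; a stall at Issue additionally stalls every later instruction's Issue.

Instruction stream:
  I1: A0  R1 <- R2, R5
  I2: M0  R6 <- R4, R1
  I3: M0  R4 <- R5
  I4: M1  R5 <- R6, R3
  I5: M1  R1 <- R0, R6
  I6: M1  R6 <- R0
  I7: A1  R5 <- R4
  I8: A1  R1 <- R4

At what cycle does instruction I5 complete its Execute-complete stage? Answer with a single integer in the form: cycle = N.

cycle = 27

I1  is:1  ro:2  ex:3  wr:4
I2  is:2  ro:5  ex:10  wr:11  — RAW R1: wait I1 write@4
I3  is:12  ro:13  ex:18  wr:19  — struct: M0 busy until I2 writes@11
I4  is:13  ro:14  ex:19  wr:20
I5  is:21  ro:22  ex:27  wr:28  — struct: M1 busy until I4 writes@20
I6  is:29  ro:30  ex:35  wr:36  — struct: M1 busy until I5 writes@28
I7  is:30  ro:31  ex:33  wr:34
I8  is:35  ro:36  ex:38  wr:39  — struct: A1 busy until I7 writes@34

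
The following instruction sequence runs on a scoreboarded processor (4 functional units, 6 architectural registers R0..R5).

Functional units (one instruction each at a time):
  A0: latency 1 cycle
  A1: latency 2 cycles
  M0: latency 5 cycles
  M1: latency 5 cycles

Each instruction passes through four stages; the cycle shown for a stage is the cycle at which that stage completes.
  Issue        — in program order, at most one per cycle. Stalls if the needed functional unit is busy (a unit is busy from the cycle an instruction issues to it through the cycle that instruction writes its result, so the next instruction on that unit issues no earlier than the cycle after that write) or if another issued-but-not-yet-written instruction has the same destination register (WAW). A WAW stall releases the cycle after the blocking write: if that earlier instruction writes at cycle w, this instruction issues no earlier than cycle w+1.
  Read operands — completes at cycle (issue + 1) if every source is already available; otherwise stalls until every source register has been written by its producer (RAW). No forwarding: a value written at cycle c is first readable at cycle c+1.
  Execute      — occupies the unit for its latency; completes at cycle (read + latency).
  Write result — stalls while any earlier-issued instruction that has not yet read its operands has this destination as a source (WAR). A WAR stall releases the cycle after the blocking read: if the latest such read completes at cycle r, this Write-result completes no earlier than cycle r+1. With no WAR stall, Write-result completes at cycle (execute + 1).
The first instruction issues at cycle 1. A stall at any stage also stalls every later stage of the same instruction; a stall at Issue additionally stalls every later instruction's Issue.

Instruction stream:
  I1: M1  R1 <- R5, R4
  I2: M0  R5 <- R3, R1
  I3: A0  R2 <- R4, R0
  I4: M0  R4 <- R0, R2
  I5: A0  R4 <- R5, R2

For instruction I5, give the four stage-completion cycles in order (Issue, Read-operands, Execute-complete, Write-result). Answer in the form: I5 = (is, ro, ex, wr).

I5 = (24, 25, 26, 27)

I1: IS=1 RO=2 EX=7 WR=8
I2: IS=2 RO=9 EX=14 WR=15  [RAW R1: wait I1 write@8]
I3: IS=3 RO=4 EX=5 WR=6
I4: IS=16 RO=17 EX=22 WR=23  [struct: M0 busy until I2 writes@15]
I5: IS=24 RO=25 EX=26 WR=27  [WAW R4: wait I4 write@23]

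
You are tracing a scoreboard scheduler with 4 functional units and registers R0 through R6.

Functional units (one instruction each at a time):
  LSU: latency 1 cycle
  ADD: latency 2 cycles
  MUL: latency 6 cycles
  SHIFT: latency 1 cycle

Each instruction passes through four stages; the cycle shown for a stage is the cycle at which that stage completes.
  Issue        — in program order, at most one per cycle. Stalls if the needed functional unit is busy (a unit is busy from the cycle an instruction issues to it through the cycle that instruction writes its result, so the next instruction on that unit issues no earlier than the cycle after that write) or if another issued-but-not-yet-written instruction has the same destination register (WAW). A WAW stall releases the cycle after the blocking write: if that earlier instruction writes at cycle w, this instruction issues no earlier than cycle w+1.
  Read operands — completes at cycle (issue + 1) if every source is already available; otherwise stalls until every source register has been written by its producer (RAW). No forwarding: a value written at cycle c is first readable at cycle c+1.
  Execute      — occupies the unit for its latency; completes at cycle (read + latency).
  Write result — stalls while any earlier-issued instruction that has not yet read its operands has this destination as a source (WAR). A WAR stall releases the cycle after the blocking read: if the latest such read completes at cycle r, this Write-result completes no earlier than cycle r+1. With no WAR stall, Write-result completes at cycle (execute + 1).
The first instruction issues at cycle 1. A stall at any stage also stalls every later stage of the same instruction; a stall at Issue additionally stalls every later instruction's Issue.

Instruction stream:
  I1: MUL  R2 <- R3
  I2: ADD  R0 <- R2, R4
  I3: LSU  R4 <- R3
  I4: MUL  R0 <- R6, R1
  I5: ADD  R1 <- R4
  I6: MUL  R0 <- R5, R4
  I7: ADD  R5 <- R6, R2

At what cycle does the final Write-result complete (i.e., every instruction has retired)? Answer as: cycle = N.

1) issue 1, read 2, done 8, write 9
2) issue 2, read 10, done 12, write 13  <RAW R2: wait I1 write@9>
3) issue 3, read 4, done 5, write 11  <WAR R4: wait I2 read@10>
4) issue 14, read 15, done 21, write 22  <WAW R0: wait I2 write@13>
5) issue 15, read 16, done 18, write 19
6) issue 23, read 24, done 30, write 31  <struct: MUL busy until I4 writes@22>
7) issue 24, read 25, done 27, write 28

cycle = 31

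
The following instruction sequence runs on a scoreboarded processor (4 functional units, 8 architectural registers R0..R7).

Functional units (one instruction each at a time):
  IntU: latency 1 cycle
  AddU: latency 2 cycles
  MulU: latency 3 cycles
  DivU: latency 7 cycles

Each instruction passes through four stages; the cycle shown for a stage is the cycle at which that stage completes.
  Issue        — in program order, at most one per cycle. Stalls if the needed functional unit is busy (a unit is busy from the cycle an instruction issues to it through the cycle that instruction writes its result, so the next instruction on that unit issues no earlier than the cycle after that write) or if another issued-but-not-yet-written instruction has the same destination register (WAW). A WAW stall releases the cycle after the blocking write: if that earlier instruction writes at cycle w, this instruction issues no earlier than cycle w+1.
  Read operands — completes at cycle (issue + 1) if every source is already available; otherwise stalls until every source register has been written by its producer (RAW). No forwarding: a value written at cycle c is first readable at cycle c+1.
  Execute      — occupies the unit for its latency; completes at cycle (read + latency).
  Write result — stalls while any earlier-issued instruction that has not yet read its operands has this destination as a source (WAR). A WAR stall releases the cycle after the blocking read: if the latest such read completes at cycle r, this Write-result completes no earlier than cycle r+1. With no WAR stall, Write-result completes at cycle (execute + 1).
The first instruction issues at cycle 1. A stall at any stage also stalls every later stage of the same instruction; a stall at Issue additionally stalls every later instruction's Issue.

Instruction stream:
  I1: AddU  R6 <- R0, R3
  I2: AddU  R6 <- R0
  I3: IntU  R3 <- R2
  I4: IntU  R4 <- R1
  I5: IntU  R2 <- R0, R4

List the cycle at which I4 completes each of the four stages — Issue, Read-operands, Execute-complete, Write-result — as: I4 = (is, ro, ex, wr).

I1 -> (1, 2, 4, 5)
I2 -> (6, 7, 9, 10)  // struct: AddU busy until I1 writes@5
I3 -> (7, 8, 9, 10)
I4 -> (11, 12, 13, 14)  // struct: IntU busy until I3 writes@10
I5 -> (15, 16, 17, 18)  // struct: IntU busy until I4 writes@14

I4 = (11, 12, 13, 14)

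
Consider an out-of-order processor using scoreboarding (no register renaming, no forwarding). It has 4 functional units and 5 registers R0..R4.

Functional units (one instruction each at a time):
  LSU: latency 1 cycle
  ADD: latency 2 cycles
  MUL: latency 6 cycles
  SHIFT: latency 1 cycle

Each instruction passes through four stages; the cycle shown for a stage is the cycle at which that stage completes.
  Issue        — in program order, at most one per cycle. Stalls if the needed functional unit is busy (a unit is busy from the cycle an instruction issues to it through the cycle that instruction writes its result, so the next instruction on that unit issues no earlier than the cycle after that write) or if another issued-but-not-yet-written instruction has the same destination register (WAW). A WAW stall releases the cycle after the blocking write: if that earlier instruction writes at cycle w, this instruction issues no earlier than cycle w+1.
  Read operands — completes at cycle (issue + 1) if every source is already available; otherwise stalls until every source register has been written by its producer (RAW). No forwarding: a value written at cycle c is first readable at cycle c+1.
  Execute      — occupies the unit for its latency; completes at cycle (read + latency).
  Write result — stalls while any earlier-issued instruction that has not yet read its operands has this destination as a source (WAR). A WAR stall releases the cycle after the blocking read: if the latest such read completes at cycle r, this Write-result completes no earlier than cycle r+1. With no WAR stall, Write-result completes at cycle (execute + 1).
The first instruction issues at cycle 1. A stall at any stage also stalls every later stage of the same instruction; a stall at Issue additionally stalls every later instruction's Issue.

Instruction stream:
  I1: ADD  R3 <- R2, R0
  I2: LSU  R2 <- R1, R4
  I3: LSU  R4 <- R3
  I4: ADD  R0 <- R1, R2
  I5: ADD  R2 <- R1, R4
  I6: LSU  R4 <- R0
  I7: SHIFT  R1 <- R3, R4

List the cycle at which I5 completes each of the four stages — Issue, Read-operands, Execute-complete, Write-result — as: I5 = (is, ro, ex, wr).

[1] I1→ADD
[2] I1 RO · I2→LSU
[3] I2 RO
[4] I1 EX · I2 EX
[5] I1 WR R3 · I2 WR R2
[6] I3→LSU
[7] I3 RO · I4→ADD
[8] I3 EX · I4 RO
[9] I3 WR R4
[10] I4 EX
[11] I4 WR R0
[12] I5→ADD
[13] I5 RO · I6→LSU
[14] I6 RO · I7→SHIFT
[15] I5 EX · I6 EX
[16] I5 WR R2 · I6 WR R4
[17] I7 RO
[18] I7 EX
[19] I7 WR R1

I5 = (12, 13, 15, 16)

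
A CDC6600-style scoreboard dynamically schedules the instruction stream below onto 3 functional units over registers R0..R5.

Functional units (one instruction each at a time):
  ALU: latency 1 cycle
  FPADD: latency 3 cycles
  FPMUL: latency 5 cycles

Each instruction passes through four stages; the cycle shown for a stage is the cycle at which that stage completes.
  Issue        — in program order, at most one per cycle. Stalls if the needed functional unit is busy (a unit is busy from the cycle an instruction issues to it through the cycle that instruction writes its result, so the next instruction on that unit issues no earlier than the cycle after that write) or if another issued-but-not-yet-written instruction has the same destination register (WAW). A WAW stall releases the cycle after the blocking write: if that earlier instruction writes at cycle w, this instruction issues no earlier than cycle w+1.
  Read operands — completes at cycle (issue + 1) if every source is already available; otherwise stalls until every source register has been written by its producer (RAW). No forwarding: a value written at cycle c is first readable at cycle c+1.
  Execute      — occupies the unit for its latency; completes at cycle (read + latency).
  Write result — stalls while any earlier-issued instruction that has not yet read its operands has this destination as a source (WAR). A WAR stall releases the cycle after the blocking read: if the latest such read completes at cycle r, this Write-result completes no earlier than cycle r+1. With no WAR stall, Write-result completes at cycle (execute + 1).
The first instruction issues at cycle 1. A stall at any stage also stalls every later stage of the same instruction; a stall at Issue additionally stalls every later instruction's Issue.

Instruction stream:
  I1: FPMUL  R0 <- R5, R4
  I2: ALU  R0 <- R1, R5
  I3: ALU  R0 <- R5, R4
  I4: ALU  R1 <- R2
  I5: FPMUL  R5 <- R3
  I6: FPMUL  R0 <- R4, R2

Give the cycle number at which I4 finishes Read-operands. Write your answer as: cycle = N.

t=1  I1 dispatched to FPMUL
t=2  I1 operands ready
t=7  I1 complete
t=8  R0←I1
t=9  I2 dispatched to ALU
t=10  I2 operands ready
t=11  I2 complete
t=12  R0←I2
t=13  I3 dispatched to ALU
t=14  I3 operands ready
t=15  I3 complete
t=16  R0←I3
t=17  I4 dispatched to ALU
t=18  I4 operands ready, I5 dispatched to FPMUL
t=19  I4 complete, I5 operands ready
t=20  R1←I4
t=24  I5 complete
t=25  R5←I5
t=26  I6 dispatched to FPMUL
t=27  I6 operands ready
t=32  I6 complete
t=33  R0←I6

cycle = 18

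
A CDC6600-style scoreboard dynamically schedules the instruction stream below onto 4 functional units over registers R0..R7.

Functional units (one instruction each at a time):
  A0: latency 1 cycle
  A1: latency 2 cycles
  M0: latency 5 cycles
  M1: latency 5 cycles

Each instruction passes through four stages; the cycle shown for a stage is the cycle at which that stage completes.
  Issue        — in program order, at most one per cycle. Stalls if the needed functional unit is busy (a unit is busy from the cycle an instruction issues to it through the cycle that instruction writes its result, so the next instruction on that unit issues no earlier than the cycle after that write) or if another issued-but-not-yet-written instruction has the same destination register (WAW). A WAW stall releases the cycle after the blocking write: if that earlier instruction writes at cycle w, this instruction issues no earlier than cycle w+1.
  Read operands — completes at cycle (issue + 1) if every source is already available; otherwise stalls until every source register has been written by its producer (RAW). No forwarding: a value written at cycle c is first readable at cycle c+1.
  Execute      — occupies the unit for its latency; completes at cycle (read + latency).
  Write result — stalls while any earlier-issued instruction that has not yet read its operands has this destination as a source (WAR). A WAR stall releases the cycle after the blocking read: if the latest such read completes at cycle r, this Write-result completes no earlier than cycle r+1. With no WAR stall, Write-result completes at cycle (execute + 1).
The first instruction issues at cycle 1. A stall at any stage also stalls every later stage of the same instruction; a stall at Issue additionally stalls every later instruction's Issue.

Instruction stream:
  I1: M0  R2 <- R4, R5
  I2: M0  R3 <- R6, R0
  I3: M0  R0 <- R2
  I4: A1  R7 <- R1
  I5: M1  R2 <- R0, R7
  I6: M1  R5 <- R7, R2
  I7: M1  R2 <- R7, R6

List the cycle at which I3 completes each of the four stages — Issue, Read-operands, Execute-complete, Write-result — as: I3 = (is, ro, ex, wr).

1) issue 1, read 2, done 7, write 8
2) issue 9, read 10, done 15, write 16  <struct: M0 busy until I1 writes@8>
3) issue 17, read 18, done 23, write 24  <struct: M0 busy until I2 writes@16>
4) issue 18, read 19, done 21, write 22
5) issue 19, read 25, done 30, write 31  <RAW R0: wait I3 write@24>
6) issue 32, read 33, done 38, write 39  <struct: M1 busy until I5 writes@31>
7) issue 40, read 41, done 46, write 47  <struct: M1 busy until I6 writes@39>

I3 = (17, 18, 23, 24)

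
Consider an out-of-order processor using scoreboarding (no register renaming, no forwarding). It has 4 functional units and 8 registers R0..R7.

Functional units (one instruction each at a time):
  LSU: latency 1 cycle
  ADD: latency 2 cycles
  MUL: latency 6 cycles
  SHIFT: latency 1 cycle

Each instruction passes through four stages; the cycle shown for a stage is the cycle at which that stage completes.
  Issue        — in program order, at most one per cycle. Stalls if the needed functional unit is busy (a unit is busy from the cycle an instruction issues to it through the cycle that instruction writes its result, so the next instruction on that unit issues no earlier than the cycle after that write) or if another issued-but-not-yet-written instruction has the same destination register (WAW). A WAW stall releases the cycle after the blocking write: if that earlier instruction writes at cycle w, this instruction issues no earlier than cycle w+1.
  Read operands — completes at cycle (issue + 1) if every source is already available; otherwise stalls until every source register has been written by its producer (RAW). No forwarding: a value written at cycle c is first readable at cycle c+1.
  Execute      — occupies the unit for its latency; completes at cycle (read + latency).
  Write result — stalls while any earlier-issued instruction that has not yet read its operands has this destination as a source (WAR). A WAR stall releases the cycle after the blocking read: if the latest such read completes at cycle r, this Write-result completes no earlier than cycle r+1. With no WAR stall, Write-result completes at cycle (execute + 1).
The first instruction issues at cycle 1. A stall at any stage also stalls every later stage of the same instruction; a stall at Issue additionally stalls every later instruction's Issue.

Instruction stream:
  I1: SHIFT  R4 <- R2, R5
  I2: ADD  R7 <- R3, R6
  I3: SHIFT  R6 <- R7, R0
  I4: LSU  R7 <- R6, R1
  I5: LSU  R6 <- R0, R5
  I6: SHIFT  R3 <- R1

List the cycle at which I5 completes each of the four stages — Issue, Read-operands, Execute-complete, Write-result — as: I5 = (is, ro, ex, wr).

I5 = (13, 14, 15, 16)

c1: issue I1 (SHIFT)
c2: I1 read-ops | issue I2 (ADD)
c3: I1 finished on SHIFT | I2 read-ops
c4: I1→R4
c5: I2 finished on ADD | issue I3 (SHIFT)
c6: I2→R7
c7: I3 read-ops | issue I4 (LSU)
c8: I3 finished on SHIFT
c9: I3→R6
c10: I4 read-ops
c11: I4 finished on LSU
c12: I4→R7
c13: issue I5 (LSU)
c14: I5 read-ops | issue I6 (SHIFT)
c15: I5 finished on LSU | I6 read-ops
c16: I5→R6 | I6 finished on SHIFT
c17: I6→R3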